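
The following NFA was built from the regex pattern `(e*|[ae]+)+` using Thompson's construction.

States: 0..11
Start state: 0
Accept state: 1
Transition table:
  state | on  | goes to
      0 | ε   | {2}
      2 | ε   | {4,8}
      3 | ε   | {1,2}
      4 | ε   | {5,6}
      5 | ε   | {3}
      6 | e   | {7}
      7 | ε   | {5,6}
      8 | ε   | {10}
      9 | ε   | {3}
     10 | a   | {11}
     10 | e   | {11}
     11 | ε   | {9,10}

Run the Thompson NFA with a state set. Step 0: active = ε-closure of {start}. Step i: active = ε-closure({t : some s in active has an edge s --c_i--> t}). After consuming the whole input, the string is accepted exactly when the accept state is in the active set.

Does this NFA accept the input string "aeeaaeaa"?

Answer: ACCEPT

Trace:
initial (ε-close {0}): {0,1,2,3,4,5,6,8,10}
'a' @ 1: {1,2,3,4,5,6,8,9,10,11}  ✓accept
'e' @ 2: {1,2,3,4,5,6,7,8,9,10,11}  ✓accept
'e' @ 3: {1,2,3,4,5,6,7,8,9,10,11}  ✓accept
'a' @ 4: {1,2,3,4,5,6,8,9,10,11}  ✓accept
'a' @ 5: {1,2,3,4,5,6,8,9,10,11}  ✓accept
'e' @ 6: {1,2,3,4,5,6,7,8,9,10,11}  ✓accept
'a' @ 7: {1,2,3,4,5,6,8,9,10,11}  ✓accept
'a' @ 8: {1,2,3,4,5,6,8,9,10,11}  ✓accept
after full input: {1,2,3,4,5,6,8,9,10,11}  (accept=1 in)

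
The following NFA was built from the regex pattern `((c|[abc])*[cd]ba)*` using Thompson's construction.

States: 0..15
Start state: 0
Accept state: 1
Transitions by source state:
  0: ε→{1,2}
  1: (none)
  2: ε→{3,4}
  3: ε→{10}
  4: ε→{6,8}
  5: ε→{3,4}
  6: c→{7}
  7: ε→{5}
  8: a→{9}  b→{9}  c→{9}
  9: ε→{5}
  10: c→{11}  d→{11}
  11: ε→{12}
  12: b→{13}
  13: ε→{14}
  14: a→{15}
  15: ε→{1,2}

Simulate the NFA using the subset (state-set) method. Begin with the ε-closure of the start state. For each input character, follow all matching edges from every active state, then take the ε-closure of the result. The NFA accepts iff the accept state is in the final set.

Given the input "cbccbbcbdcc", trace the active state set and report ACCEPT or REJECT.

S₀ = ε-closure({0}) = {0,1,2,3,4,6,8,10}
'c' @ 1: {3,4,5,6,7,8,9,10,11,12}
'b' @ 2: {3,4,5,6,8,9,10,13,14}
'c' @ 3: {3,4,5,6,7,8,9,10,11,12}
'c' @ 4: {3,4,5,6,7,8,9,10,11,12}
'b' @ 5: {3,4,5,6,8,9,10,13,14}
'b' @ 6: {3,4,5,6,8,9,10}
'c' @ 7: {3,4,5,6,7,8,9,10,11,12}
'b' @ 8: {3,4,5,6,8,9,10,13,14}
'd' @ 9: {11,12}
'c' @ 10: {}  — dead — no transitions
rest 'c' ignored (set empty)
end set {} — state 1 not in

Answer: REJECT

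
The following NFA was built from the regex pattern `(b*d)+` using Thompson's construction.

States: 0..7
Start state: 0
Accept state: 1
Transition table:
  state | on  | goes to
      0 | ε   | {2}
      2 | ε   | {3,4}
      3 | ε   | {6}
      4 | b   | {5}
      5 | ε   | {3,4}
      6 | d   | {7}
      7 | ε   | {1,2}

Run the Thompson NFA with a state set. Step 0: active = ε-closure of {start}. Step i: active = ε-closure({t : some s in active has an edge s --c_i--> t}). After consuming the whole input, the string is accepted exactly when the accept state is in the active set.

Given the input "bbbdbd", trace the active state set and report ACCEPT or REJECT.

S₀ = ε-closure({0}) = {0,2,3,4,6}
'b' @ 1: {3,4,5,6}
'b' @ 2: {3,4,5,6}
'b' @ 3: {3,4,5,6}
'd' @ 4: {1,2,3,4,6,7}  (accept∈set)
'b' @ 5: {3,4,5,6}
'd' @ 6: {1,2,3,4,6,7}  (accept∈set)
final: {1,2,3,4,6,7}; accept 1 in set

Answer: ACCEPT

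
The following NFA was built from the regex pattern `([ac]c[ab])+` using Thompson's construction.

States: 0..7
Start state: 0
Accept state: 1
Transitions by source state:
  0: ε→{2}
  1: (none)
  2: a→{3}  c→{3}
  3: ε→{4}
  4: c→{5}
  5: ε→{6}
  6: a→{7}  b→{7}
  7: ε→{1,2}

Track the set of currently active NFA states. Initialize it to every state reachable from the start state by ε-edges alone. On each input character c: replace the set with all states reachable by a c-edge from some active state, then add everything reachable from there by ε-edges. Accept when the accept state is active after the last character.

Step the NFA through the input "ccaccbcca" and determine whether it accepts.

Answer: ACCEPT

Steps:
S₀ = ε-closure({0}) = {0,2}
'c' @ 1: {3,4}
'c' @ 2: {5,6}
'a' @ 3: {1,2,7}  (accept∈set)
'c' @ 4: {3,4}
'c' @ 5: {5,6}
'b' @ 6: {1,2,7}  (accept∈set)
'c' @ 7: {3,4}
'c' @ 8: {5,6}
'a' @ 9: {1,2,7}  (accept∈set)
end set {1,2,7} — state 1 in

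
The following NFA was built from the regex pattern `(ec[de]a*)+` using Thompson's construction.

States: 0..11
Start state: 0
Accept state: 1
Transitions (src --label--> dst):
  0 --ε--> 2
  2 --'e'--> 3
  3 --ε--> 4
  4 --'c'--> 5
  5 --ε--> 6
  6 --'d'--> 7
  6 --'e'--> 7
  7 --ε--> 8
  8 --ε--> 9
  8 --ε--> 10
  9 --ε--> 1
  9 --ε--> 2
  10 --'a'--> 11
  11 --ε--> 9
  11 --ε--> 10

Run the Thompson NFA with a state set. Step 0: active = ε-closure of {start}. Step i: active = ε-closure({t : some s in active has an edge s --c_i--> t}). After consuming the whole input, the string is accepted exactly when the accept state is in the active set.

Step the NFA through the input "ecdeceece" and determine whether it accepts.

Answer: ACCEPT

Steps:
initial (ε-close {0}): {0,2}
'e' @ 1: {3,4}
'c' @ 2: {5,6}
'd' @ 3: {1,2,7,8,9,10}  (accept∈set)
'e' @ 4: {3,4}
'c' @ 5: {5,6}
'e' @ 6: {1,2,7,8,9,10}  (accept∈set)
'e' @ 7: {3,4}
'c' @ 8: {5,6}
'e' @ 9: {1,2,7,8,9,10}  (accept∈set)
end set {1,2,7,8,9,10} — state 1 in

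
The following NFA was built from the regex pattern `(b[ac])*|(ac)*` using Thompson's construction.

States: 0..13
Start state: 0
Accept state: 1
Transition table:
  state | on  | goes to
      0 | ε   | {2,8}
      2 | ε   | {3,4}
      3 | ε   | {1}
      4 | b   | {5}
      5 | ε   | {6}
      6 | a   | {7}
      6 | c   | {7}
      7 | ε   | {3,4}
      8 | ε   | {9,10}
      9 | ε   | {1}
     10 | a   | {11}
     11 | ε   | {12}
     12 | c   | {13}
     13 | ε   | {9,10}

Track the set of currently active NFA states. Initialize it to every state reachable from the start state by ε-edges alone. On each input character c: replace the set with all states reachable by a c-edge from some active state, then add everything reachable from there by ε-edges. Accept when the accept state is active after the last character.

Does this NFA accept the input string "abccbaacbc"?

Answer: REJECT

Trace:
S₀ = ε-closure({0}) = {0,1,2,3,4,8,9,10}
'a' @ 1: {11,12}
'b' @ 2: {}  — state set empty
rest 'ccbaacbc' ignored (set empty)
after full input: {}  (accept=1 not in)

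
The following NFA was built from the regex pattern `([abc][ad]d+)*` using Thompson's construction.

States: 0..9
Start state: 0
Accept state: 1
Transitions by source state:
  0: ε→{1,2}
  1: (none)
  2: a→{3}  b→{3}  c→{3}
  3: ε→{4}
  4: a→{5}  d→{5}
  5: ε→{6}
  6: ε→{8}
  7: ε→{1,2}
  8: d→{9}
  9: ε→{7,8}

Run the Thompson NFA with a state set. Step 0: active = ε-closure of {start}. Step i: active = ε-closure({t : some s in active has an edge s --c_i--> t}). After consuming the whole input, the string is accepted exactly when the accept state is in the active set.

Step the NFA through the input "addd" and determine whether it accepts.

Answer: ACCEPT

Trace:
S₀ = ε-closure({0}) = {0,1,2}
'a' @ 1: {3,4}
'd' @ 2: {5,6,8}
'd' @ 3: {1,2,7,8,9}  ✓accept
'd' @ 4: {1,2,7,8,9}  ✓accept
final: {1,2,7,8,9}; accept 1 in set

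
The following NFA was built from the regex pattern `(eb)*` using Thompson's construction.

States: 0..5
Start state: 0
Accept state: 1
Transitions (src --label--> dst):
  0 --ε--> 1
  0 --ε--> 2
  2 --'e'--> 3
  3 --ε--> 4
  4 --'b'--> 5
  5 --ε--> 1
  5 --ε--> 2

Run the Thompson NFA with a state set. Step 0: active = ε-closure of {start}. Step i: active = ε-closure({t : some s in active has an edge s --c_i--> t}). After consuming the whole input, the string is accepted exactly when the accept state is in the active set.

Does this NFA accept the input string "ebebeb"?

initial (ε-close {0}): {0,1,2}
'e' @ 1: {3,4}
'b' @ 2: {1,2,5}  ✓accept
'e' @ 3: {3,4}
'b' @ 4: {1,2,5}  ✓accept
'e' @ 5: {3,4}
'b' @ 6: {1,2,5}  ✓accept
end set {1,2,5} — state 1 in

Answer: ACCEPT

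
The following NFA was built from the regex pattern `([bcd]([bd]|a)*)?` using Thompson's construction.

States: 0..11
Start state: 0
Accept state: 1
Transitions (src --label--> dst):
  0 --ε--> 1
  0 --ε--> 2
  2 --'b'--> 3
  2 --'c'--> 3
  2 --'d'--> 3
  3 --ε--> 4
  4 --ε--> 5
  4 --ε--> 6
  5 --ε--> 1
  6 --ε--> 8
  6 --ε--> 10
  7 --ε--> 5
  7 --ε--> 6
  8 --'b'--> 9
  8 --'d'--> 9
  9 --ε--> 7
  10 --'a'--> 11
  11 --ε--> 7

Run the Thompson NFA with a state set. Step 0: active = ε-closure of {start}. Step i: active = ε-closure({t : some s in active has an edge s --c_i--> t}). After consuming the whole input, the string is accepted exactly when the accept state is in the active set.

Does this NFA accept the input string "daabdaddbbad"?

Answer: ACCEPT

Trace:
start: ε-closure({0}) = {0,1,2}
'd' @ 1: {1,3,4,5,6,8,10}  (accept∈set)
'a' @ 2: {1,5,6,7,8,10,11}  (accept∈set)
'a' @ 3: {1,5,6,7,8,10,11}  (accept∈set)
'b' @ 4: {1,5,6,7,8,9,10}  (accept∈set)
'd' @ 5: {1,5,6,7,8,9,10}  (accept∈set)
'a' @ 6: {1,5,6,7,8,10,11}  (accept∈set)
'd' @ 7: {1,5,6,7,8,9,10}  (accept∈set)
'd' @ 8: {1,5,6,7,8,9,10}  (accept∈set)
'b' @ 9: {1,5,6,7,8,9,10}  (accept∈set)
'b' @ 10: {1,5,6,7,8,9,10}  (accept∈set)
'a' @ 11: {1,5,6,7,8,10,11}  (accept∈set)
'd' @ 12: {1,5,6,7,8,9,10}  (accept∈set)
end set {1,5,6,7,8,9,10} — state 1 in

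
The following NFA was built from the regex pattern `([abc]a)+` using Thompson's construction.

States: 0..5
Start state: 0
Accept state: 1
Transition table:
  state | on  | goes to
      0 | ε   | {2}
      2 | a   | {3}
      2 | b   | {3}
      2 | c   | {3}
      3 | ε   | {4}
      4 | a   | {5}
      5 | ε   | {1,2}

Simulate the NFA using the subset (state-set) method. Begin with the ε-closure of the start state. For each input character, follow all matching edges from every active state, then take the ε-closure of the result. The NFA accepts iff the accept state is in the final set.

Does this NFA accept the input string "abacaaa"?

initial (ε-close {0}): {0,2}
'a' @ 1: {3,4}
'b' @ 2: {}  — dead — no transitions
rest 'acaaa' ignored (set empty)
after full input: {}  (accept=1 not in)

Answer: REJECT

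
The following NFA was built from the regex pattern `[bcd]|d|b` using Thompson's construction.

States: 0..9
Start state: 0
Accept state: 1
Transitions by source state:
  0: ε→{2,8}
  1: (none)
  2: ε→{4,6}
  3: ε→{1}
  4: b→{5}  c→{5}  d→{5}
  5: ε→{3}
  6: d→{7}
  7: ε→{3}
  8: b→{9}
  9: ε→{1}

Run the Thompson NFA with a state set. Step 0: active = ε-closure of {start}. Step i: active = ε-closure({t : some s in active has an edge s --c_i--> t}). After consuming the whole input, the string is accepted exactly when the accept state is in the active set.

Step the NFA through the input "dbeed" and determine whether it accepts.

Answer: REJECT

Trace:
initial (ε-close {0}): {0,2,4,6,8}
'd' @ 1: {1,3,5,7}  (accept∈set)
'b' @ 2: {}  — no active states
rest 'eed' ignored (set empty)
after full input: {}  (accept=1 not in)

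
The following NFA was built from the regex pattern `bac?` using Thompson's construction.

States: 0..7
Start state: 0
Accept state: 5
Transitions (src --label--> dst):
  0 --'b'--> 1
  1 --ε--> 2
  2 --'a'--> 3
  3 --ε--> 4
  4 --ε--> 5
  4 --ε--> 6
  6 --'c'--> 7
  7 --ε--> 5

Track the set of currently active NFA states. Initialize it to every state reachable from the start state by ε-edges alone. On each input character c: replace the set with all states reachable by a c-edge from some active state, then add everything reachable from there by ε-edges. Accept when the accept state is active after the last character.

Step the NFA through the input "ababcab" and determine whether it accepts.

initial (ε-close {0}): {0}
'a' @ 1: {}  — state set empty
rest 'babcab' ignored (set empty)
end set {} — state 5 not in

Answer: REJECT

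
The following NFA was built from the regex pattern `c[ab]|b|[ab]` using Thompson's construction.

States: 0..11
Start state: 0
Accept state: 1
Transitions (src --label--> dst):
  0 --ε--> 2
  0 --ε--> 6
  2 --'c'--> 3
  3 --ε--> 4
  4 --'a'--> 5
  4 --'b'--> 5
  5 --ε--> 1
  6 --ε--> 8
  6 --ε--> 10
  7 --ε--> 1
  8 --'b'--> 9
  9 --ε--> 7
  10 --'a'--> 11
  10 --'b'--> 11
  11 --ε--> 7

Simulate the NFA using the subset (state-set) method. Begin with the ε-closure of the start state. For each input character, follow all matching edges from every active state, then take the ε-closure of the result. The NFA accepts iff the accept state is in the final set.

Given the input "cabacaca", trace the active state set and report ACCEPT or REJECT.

initial (ε-close {0}): {0,2,6,8,10}
'c' @ 1: {3,4}
'a' @ 2: {1,5}  ✓accept
'b' @ 3: {}  — no active states
rest 'acaca' ignored (set empty)
final: {}; accept 1 not in set

Answer: REJECT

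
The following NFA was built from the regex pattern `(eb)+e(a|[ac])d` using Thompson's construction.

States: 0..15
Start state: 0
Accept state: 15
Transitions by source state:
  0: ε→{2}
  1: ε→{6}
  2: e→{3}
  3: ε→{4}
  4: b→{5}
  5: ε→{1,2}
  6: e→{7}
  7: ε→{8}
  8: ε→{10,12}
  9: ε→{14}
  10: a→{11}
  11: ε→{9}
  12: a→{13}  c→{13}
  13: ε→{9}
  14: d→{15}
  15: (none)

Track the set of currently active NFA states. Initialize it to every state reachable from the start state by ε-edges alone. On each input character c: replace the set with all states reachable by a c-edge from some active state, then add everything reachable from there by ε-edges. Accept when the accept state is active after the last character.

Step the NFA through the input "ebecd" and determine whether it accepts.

Answer: ACCEPT

Steps:
initial (ε-close {0}): {0,2}
'e' @ 1: {3,4}
'b' @ 2: {1,2,5,6}
'e' @ 3: {3,4,7,8,10,12}
'c' @ 4: {9,13,14}
'd' @ 5: {15}  ✓accept
after full input: {15}  (accept=15 in)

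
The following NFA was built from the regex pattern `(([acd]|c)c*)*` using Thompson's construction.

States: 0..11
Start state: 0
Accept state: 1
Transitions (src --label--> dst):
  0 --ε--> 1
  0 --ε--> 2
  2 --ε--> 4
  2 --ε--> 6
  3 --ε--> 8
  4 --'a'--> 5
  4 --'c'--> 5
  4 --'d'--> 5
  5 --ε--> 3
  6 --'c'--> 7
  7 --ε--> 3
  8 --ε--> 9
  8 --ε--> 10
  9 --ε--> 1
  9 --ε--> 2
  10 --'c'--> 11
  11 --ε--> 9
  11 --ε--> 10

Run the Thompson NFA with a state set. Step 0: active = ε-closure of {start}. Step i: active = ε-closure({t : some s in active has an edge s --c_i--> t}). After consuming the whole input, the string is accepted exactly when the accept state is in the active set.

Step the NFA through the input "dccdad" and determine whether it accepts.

Answer: ACCEPT

Derivation:
S₀ = ε-closure({0}) = {0,1,2,4,6}
'd' @ 1: {1,2,3,4,5,6,8,9,10}  [accepting]
'c' @ 2: {1,2,3,4,5,6,7,8,9,10,11}  [accepting]
'c' @ 3: {1,2,3,4,5,6,7,8,9,10,11}  [accepting]
'd' @ 4: {1,2,3,4,5,6,8,9,10}  [accepting]
'a' @ 5: {1,2,3,4,5,6,8,9,10}  [accepting]
'd' @ 6: {1,2,3,4,5,6,8,9,10}  [accepting]
end set {1,2,3,4,5,6,8,9,10} — state 1 in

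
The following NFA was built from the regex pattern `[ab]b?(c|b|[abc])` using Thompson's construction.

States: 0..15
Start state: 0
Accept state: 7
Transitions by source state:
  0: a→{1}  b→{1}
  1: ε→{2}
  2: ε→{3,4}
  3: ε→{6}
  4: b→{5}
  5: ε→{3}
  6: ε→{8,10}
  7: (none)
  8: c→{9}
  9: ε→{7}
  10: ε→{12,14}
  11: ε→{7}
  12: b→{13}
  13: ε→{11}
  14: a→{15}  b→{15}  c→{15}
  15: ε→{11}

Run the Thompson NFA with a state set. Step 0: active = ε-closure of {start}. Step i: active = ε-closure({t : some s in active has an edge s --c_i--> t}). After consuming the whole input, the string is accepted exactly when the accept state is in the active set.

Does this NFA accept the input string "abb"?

S₀ = ε-closure({0}) = {0}
'a' @ 1: {1,2,3,4,6,8,10,12,14}
'b' @ 2: {3,5,6,7,8,10,11,12,13,14,15}  ✓accept
'b' @ 3: {7,11,13,15}  ✓accept
final: {7,11,13,15}; accept 7 in set

Answer: ACCEPT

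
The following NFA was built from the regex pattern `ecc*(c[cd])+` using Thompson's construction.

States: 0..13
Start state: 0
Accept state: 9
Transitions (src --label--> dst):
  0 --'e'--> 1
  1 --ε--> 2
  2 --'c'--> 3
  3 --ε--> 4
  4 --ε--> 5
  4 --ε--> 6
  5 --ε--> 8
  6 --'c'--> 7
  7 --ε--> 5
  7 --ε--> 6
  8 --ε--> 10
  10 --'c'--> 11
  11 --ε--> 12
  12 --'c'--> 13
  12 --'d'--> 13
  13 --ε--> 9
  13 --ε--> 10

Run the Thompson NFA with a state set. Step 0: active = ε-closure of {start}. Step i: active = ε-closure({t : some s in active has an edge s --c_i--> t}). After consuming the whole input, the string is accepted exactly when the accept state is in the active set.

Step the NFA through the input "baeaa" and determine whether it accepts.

Answer: REJECT

Steps:
S₀ = ε-closure({0}) = {0}
'b' @ 1: {}  — dead — no transitions
rest 'aeaa' ignored (set empty)
final: {}; accept 9 not in set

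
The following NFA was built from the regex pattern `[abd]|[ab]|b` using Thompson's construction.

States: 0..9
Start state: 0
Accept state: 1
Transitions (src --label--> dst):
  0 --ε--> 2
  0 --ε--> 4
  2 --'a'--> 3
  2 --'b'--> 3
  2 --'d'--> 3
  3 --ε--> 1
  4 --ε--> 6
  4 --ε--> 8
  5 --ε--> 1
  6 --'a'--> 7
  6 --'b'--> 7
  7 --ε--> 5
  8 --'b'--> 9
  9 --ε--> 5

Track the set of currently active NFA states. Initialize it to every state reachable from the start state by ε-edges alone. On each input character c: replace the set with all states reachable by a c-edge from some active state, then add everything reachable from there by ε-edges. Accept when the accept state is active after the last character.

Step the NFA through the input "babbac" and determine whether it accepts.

Answer: REJECT

Steps:
initial (ε-close {0}): {0,2,4,6,8}
'b' @ 1: {1,3,5,7,9}  ✓accept
'a' @ 2: {}  — dead — no transitions
rest 'bbac' ignored (set empty)
end set {} — state 1 not in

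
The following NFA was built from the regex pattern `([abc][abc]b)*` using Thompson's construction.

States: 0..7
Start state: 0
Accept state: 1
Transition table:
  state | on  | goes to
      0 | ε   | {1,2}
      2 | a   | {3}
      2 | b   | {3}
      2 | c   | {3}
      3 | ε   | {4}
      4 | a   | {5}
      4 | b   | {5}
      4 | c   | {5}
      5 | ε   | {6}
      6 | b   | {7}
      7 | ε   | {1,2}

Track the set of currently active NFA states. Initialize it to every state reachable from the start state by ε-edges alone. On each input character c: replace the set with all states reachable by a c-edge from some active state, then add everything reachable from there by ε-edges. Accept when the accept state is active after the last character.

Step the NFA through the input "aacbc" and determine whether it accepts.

start: ε-closure({0}) = {0,1,2}
'a' @ 1: {3,4}
'a' @ 2: {5,6}
'c' @ 3: {}  — dead — no transitions
rest 'bc' ignored (set empty)
after full input: {}  (accept=1 not in)

Answer: REJECT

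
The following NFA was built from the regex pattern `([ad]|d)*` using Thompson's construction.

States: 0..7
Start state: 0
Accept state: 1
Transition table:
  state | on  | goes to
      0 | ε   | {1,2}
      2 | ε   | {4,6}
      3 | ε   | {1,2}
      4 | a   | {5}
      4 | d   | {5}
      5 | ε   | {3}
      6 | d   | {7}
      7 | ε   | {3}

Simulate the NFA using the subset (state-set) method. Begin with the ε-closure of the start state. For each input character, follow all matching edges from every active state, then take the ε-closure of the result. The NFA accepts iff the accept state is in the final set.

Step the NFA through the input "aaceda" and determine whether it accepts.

S₀ = ε-closure({0}) = {0,1,2,4,6}
'a' @ 1: {1,2,3,4,5,6}  [accepting]
'a' @ 2: {1,2,3,4,5,6}  [accepting]
'c' @ 3: {}  — no active states
rest 'eda' ignored (set empty)
final: {}; accept 1 not in set

Answer: REJECT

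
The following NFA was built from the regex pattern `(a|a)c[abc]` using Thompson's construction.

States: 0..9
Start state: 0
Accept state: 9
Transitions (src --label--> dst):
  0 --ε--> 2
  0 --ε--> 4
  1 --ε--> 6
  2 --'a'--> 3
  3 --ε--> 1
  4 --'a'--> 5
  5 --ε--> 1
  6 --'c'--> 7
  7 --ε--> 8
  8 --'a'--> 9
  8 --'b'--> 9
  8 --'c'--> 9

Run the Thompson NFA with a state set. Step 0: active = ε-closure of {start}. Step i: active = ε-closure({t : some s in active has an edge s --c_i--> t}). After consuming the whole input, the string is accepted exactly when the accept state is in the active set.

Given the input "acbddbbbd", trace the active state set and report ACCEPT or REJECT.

S₀ = ε-closure({0}) = {0,2,4}
'a' @ 1: {1,3,5,6}
'c' @ 2: {7,8}
'b' @ 3: {9}  ✓accept
'd' @ 4: {}  — state set empty
rest 'dbbbd' ignored (set empty)
end set {} — state 9 not in

Answer: REJECT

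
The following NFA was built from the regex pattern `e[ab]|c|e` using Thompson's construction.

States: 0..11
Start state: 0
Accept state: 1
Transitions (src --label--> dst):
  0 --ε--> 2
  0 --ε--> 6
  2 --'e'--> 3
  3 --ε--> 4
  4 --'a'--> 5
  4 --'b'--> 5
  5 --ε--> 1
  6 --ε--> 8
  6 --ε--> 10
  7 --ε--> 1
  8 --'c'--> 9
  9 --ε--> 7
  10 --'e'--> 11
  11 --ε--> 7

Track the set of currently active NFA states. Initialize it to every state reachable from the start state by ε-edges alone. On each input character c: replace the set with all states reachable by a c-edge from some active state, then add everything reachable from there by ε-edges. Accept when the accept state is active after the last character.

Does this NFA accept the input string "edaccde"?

Answer: REJECT

Derivation:
initial (ε-close {0}): {0,2,6,8,10}
'e' @ 1: {1,3,4,7,11}  ✓accept
'd' @ 2: {}  — no active states
rest 'accde' ignored (set empty)
after full input: {}  (accept=1 not in)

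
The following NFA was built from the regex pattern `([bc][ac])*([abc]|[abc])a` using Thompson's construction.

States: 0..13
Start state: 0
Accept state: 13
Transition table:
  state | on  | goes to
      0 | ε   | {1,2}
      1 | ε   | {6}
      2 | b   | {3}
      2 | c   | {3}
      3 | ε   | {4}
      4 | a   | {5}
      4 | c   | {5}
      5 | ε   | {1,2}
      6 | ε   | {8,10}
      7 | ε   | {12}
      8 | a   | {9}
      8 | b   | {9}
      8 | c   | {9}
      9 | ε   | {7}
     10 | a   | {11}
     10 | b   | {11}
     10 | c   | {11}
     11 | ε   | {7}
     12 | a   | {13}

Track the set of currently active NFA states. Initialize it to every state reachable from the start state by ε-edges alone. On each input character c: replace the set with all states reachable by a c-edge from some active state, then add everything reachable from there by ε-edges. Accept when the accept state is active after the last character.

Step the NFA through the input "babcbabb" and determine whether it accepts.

Answer: REJECT

Steps:
S₀ = ε-closure({0}) = {0,1,2,6,8,10}
'b' @ 1: {3,4,7,9,11,12}
'a' @ 2: {1,2,5,6,8,10,13}  ✓accept
'b' @ 3: {3,4,7,9,11,12}
'c' @ 4: {1,2,5,6,8,10}
'b' @ 5: {3,4,7,9,11,12}
'a' @ 6: {1,2,5,6,8,10,13}  ✓accept
'b' @ 7: {3,4,7,9,11,12}
'b' @ 8: {}  — state set empty
after full input: {}  (accept=13 not in)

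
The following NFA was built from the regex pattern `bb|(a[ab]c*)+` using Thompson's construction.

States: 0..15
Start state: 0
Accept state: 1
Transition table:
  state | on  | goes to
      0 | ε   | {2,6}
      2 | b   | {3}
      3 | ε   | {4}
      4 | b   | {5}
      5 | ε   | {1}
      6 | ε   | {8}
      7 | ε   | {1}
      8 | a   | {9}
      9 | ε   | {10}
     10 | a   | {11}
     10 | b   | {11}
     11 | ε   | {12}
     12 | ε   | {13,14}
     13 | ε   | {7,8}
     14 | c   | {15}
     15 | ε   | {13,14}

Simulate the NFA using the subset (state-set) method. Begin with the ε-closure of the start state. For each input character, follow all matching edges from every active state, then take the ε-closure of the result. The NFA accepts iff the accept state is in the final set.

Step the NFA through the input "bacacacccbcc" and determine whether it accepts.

Answer: REJECT

Steps:
S₀ = ε-closure({0}) = {0,2,6,8}
'b' @ 1: {3,4}
'a' @ 2: {}  — no active states
rest 'cacacccbcc' ignored (set empty)
after full input: {}  (accept=1 not in)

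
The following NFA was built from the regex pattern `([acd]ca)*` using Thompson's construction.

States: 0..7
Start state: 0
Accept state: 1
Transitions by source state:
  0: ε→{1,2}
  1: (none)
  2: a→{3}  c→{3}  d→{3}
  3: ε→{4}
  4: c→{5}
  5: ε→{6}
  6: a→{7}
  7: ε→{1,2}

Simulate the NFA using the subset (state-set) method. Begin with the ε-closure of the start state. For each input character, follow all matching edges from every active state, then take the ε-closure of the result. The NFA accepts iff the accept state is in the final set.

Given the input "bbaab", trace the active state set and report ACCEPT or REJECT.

Answer: REJECT

Derivation:
start: ε-closure({0}) = {0,1,2}
'b' @ 1: {}  — state set empty
rest 'baab' ignored (set empty)
final: {}; accept 1 not in set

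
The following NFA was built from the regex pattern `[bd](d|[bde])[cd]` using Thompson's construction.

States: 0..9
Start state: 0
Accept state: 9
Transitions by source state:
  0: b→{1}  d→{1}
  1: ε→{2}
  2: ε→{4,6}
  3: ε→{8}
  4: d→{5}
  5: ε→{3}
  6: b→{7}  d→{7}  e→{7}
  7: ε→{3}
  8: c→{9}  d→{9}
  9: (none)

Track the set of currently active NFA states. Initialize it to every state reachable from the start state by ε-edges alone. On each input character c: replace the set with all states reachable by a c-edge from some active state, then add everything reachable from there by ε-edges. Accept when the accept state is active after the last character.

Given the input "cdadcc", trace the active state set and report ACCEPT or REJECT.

Answer: REJECT

Derivation:
start: ε-closure({0}) = {0}
'c' @ 1: {}  — state set empty
rest 'dadcc' ignored (set empty)
end set {} — state 9 not in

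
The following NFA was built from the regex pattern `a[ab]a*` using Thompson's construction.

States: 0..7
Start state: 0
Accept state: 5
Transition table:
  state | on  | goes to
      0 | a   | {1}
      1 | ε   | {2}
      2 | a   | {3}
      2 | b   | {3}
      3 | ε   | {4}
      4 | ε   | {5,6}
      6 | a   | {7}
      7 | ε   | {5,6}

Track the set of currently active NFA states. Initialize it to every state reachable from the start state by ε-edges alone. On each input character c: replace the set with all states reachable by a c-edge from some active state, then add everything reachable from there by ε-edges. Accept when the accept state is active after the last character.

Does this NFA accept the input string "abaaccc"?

Answer: REJECT

Steps:
S₀ = ε-closure({0}) = {0}
'a' @ 1: {1,2}
'b' @ 2: {3,4,5,6}  ✓accept
'a' @ 3: {5,6,7}  ✓accept
'a' @ 4: {5,6,7}  ✓accept
'c' @ 5: {}  — dead — no transitions
rest 'cc' ignored (set empty)
end set {} — state 5 not in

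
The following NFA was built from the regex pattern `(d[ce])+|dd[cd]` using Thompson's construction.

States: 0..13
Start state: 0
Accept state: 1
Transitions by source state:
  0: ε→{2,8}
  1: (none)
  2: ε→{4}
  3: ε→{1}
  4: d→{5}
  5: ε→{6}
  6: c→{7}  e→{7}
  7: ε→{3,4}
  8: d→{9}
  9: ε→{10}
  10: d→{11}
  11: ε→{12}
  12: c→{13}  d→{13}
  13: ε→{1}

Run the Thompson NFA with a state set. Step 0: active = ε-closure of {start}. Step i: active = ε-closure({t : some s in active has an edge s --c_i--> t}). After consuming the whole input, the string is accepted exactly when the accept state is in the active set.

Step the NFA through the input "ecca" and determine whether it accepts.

Answer: REJECT

Trace:
start: ε-closure({0}) = {0,2,4,8}
'e' @ 1: {}  — no active states
rest 'cca' ignored (set empty)
final: {}; accept 1 not in set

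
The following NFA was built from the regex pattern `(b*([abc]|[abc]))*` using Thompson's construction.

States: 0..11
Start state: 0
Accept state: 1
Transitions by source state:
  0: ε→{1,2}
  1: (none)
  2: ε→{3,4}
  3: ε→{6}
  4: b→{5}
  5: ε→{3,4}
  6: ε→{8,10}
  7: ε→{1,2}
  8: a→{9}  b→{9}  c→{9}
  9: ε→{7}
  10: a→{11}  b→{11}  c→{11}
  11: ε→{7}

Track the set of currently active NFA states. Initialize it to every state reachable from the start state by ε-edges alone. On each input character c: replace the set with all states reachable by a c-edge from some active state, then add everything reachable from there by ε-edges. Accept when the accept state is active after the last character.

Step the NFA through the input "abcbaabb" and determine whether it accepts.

Answer: ACCEPT

Derivation:
initial (ε-close {0}): {0,1,2,3,4,6,8,10}
'a' @ 1: {1,2,3,4,6,7,8,9,10,11}  ✓accept
'b' @ 2: {1,2,3,4,5,6,7,8,9,10,11}  ✓accept
'c' @ 3: {1,2,3,4,6,7,8,9,10,11}  ✓accept
'b' @ 4: {1,2,3,4,5,6,7,8,9,10,11}  ✓accept
'a' @ 5: {1,2,3,4,6,7,8,9,10,11}  ✓accept
'a' @ 6: {1,2,3,4,6,7,8,9,10,11}  ✓accept
'b' @ 7: {1,2,3,4,5,6,7,8,9,10,11}  ✓accept
'b' @ 8: {1,2,3,4,5,6,7,8,9,10,11}  ✓accept
end set {1,2,3,4,5,6,7,8,9,10,11} — state 1 in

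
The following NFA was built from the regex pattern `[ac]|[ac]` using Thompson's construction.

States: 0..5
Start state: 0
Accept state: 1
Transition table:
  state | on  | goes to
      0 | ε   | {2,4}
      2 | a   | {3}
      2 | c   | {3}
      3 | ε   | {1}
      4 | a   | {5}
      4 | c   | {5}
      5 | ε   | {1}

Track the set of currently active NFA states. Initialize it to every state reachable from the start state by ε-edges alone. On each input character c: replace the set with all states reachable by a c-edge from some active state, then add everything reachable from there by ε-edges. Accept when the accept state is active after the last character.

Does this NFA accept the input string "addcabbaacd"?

Answer: REJECT

Trace:
S₀ = ε-closure({0}) = {0,2,4}
'a' @ 1: {1,3,5}  [accepting]
'd' @ 2: {}  — state set empty
rest 'dcabbaacd' ignored (set empty)
end set {} — state 1 not in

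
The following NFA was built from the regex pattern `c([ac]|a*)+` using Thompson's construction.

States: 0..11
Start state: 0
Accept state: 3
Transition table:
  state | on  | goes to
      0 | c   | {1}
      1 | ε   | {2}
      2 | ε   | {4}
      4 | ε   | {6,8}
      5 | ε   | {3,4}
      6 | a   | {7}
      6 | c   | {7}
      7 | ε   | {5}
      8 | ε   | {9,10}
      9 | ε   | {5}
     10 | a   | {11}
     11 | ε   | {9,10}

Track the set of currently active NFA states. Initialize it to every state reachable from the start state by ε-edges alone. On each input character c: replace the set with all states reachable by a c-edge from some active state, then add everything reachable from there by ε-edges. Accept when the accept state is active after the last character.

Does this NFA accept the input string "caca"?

Answer: ACCEPT

Derivation:
start: ε-closure({0}) = {0}
'c' @ 1: {1,2,3,4,5,6,8,9,10}  ✓accept
'a' @ 2: {3,4,5,6,7,8,9,10,11}  ✓accept
'c' @ 3: {3,4,5,6,7,8,9,10}  ✓accept
'a' @ 4: {3,4,5,6,7,8,9,10,11}  ✓accept
after full input: {3,4,5,6,7,8,9,10,11}  (accept=3 in)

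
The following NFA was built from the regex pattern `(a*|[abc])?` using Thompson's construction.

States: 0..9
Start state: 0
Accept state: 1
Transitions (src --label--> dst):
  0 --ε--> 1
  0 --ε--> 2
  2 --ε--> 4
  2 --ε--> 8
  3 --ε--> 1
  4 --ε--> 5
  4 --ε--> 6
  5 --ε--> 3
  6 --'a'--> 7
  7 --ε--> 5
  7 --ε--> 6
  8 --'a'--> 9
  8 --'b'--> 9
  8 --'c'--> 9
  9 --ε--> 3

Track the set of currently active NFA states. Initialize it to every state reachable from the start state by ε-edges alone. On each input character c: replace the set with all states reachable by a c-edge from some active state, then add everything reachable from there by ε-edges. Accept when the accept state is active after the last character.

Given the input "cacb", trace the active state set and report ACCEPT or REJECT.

initial (ε-close {0}): {0,1,2,3,4,5,6,8}
'c' @ 1: {1,3,9}  [accepting]
'a' @ 2: {}  — no active states
rest 'cb' ignored (set empty)
final: {}; accept 1 not in set

Answer: REJECT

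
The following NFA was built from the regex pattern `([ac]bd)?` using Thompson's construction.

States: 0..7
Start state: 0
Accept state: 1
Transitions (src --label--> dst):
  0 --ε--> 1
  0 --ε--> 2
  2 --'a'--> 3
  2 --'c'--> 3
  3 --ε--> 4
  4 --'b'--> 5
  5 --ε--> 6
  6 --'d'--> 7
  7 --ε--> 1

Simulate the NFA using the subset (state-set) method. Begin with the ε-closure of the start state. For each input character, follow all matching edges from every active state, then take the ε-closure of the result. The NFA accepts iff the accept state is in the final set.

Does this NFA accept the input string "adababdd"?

Answer: REJECT

Trace:
initial (ε-close {0}): {0,1,2}
'a' @ 1: {3,4}
'd' @ 2: {}  — dead — no transitions
rest 'ababdd' ignored (set empty)
final: {}; accept 1 not in set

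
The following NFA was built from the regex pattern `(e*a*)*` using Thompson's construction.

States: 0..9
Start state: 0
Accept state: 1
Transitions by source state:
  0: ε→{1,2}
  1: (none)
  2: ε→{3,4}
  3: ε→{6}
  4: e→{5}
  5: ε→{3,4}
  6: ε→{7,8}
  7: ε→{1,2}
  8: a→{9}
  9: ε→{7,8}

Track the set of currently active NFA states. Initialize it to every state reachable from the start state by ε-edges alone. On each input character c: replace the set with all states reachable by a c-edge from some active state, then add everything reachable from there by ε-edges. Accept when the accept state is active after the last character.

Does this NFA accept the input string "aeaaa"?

Answer: ACCEPT

Derivation:
S₀ = ε-closure({0}) = {0,1,2,3,4,6,7,8}
'a' @ 1: {1,2,3,4,6,7,8,9}  [accepting]
'e' @ 2: {1,2,3,4,5,6,7,8}  [accepting]
'a' @ 3: {1,2,3,4,6,7,8,9}  [accepting]
'a' @ 4: {1,2,3,4,6,7,8,9}  [accepting]
'a' @ 5: {1,2,3,4,6,7,8,9}  [accepting]
final: {1,2,3,4,6,7,8,9}; accept 1 in set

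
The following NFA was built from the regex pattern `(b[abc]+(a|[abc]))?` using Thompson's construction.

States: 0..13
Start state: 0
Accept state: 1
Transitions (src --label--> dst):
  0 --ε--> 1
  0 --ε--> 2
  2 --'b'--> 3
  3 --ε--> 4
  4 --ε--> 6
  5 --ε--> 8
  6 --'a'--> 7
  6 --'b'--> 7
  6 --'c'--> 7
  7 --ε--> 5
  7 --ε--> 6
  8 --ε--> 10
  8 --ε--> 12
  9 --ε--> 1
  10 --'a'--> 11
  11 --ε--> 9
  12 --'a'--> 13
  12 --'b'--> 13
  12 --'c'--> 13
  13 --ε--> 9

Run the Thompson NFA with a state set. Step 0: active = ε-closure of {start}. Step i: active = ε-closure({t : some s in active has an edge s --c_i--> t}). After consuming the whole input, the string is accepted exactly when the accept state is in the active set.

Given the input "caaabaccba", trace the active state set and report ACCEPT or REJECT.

start: ε-closure({0}) = {0,1,2}
'c' @ 1: {}  — no active states
rest 'aaabaccba' ignored (set empty)
final: {}; accept 1 not in set

Answer: REJECT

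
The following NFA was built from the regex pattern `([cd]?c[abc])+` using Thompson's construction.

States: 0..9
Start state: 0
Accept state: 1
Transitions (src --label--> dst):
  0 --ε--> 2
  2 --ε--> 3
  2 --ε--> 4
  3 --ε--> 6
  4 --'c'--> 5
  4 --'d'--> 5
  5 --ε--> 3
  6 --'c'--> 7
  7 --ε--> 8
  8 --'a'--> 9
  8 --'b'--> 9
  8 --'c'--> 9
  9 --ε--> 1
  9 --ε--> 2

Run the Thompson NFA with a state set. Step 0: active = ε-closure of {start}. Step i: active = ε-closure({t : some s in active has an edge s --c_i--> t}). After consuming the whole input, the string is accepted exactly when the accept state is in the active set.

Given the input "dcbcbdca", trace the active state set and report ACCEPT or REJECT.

Answer: ACCEPT

Steps:
start: ε-closure({0}) = {0,2,3,4,6}
'd' @ 1: {3,5,6}
'c' @ 2: {7,8}
'b' @ 3: {1,2,3,4,6,9}  (accept∈set)
'c' @ 4: {3,5,6,7,8}
'b' @ 5: {1,2,3,4,6,9}  (accept∈set)
'd' @ 6: {3,5,6}
'c' @ 7: {7,8}
'a' @ 8: {1,2,3,4,6,9}  (accept∈set)
final: {1,2,3,4,6,9}; accept 1 in set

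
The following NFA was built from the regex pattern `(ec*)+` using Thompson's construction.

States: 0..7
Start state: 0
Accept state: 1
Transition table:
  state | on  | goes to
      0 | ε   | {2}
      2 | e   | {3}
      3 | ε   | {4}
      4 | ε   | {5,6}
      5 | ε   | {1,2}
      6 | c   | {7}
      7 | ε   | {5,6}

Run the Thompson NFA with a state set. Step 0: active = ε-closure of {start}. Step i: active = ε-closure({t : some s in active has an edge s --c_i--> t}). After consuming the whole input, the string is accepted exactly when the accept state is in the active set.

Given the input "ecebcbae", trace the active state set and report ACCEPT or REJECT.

Answer: REJECT

Steps:
start: ε-closure({0}) = {0,2}
'e' @ 1: {1,2,3,4,5,6}  (accept∈set)
'c' @ 2: {1,2,5,6,7}  (accept∈set)
'e' @ 3: {1,2,3,4,5,6}  (accept∈set)
'b' @ 4: {}  — dead — no transitions
rest 'cbae' ignored (set empty)
after full input: {}  (accept=1 not in)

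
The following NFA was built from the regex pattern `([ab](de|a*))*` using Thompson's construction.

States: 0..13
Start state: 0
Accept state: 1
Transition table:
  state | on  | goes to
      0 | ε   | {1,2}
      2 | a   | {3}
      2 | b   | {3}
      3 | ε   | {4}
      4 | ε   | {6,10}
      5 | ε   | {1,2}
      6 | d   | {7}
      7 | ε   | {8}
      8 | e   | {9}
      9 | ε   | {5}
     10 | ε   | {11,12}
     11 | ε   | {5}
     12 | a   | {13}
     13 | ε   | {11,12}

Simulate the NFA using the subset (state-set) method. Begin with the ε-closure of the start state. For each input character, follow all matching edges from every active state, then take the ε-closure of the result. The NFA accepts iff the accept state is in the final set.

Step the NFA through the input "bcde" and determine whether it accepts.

S₀ = ε-closure({0}) = {0,1,2}
'b' @ 1: {1,2,3,4,5,6,10,11,12}  (accept∈set)
'c' @ 2: {}  — dead — no transitions
rest 'de' ignored (set empty)
after full input: {}  (accept=1 not in)

Answer: REJECT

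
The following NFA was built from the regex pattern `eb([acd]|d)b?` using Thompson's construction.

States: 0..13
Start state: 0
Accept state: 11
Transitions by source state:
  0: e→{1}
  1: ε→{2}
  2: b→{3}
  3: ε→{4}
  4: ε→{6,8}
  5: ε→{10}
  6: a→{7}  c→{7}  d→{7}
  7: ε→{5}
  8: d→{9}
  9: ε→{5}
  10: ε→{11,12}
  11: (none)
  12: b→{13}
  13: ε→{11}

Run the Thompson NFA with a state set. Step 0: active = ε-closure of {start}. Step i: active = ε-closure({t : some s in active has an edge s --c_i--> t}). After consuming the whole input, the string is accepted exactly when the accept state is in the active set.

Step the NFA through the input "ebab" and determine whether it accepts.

S₀ = ε-closure({0}) = {0}
'e' @ 1: {1,2}
'b' @ 2: {3,4,6,8}
'a' @ 3: {5,7,10,11,12}  ✓accept
'b' @ 4: {11,13}  ✓accept
final: {11,13}; accept 11 in set

Answer: ACCEPT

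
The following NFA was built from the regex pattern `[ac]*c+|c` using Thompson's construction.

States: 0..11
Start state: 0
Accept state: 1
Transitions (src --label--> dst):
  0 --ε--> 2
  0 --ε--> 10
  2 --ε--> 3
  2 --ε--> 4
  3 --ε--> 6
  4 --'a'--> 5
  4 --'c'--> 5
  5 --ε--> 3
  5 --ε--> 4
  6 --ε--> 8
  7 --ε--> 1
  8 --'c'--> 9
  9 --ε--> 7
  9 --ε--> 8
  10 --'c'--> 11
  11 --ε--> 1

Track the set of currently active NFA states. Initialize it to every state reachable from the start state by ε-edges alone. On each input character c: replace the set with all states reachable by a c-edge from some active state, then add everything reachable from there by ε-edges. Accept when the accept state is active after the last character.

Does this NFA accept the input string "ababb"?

start: ε-closure({0}) = {0,2,3,4,6,8,10}
'a' @ 1: {3,4,5,6,8}
'b' @ 2: {}  — state set empty
rest 'abb' ignored (set empty)
end set {} — state 1 not in

Answer: REJECT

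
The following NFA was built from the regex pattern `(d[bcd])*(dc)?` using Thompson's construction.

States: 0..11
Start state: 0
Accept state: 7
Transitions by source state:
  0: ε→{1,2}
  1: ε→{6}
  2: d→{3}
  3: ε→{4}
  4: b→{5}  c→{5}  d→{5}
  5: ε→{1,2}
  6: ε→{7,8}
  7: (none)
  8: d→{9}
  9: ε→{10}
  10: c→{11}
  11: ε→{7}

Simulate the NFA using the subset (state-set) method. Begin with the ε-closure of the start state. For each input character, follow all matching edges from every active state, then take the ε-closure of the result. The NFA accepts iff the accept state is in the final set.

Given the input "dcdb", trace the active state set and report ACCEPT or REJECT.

initial (ε-close {0}): {0,1,2,6,7,8}
'd' @ 1: {3,4,9,10}
'c' @ 2: {1,2,5,6,7,8,11}  [accepting]
'd' @ 3: {3,4,9,10}
'b' @ 4: {1,2,5,6,7,8}  [accepting]
final: {1,2,5,6,7,8}; accept 7 in set

Answer: ACCEPT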